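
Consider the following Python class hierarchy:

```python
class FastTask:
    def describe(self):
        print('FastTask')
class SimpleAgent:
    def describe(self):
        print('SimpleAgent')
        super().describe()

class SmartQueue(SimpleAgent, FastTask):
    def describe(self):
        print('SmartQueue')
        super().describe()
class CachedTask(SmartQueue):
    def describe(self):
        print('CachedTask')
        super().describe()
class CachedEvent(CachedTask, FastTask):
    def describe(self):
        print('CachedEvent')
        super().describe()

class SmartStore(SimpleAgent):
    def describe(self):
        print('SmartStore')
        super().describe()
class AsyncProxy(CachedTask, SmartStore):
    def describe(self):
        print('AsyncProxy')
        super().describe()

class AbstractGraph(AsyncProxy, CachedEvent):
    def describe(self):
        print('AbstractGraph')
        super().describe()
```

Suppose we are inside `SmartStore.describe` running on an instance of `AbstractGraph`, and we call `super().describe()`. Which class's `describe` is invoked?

L[AbstractGraph] = AbstractGraph + merge(L[AsyncProxy], L[CachedEvent], [AsyncProxy CachedEvent])
  take AsyncProxy:  [AsyncProxy CachedTask SmartQueue SmartStore SimpleAgent FastTask object] + [CachedEvent CachedTask SmartQueue SimpleAgent FastTask object] + [AsyncProxy CachedEvent]
  take CachedEvent:  [CachedTask SmartQueue SmartStore SimpleAgent FastTask object] + [CachedEvent CachedTask SmartQueue SimpleAgent FastTask object] + [CachedEvent]
  take CachedTask:  [CachedTask SmartQueue SmartStore SimpleAgent FastTask object] + [CachedTask SmartQueue SimpleAgent FastTask object]
  take SmartQueue:  [SmartQueue SmartStore SimpleAgent FastTask object] + [SmartQueue SimpleAgent FastTask object]
  take SmartStore:  [SmartStore SimpleAgent FastTask object] + [SimpleAgent FastTask object]
  take SimpleAgent:  [SimpleAgent FastTask object] + [SimpleAgent FastTask object]
  take FastTask:  [FastTask object] + [FastTask object]
  take object:  [object] + [object]
MRO: AbstractGraph AsyncProxy CachedEvent CachedTask SmartQueue SmartStore SimpleAgent FastTask object
super() in SmartStore.describe on a AbstractGraph instance goes to the class after SmartStore in AbstractGraph's MRO: SimpleAgent.

SimpleAgent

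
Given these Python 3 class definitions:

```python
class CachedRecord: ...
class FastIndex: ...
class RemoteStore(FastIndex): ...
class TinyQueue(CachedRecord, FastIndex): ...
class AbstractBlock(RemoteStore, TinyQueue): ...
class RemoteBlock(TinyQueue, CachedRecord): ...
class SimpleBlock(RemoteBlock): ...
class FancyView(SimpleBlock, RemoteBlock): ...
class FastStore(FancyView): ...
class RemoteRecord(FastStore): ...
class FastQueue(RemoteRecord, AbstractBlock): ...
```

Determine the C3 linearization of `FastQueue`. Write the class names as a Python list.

L[FastQueue] = FastQueue + merge(L[RemoteRecord], L[AbstractBlock], [RemoteRecord AbstractBlock])
  take RemoteRecord:  [RemoteRecord FastStore FancyView SimpleBlock RemoteBlock TinyQueue CachedRecord FastIndex object] + [AbstractBlock RemoteStore TinyQueue CachedRecord FastIndex object] + [RemoteRecord AbstractBlock]
  take FastStore:  [FastStore FancyView SimpleBlock RemoteBlock TinyQueue CachedRecord FastIndex object] + [AbstractBlock RemoteStore TinyQueue CachedRecord FastIndex object] + [AbstractBlock]
  take FancyView:  [FancyView SimpleBlock RemoteBlock TinyQueue CachedRecord FastIndex object] + [AbstractBlock RemoteStore TinyQueue CachedRecord FastIndex object] + [AbstractBlock]
  take SimpleBlock:  [SimpleBlock RemoteBlock TinyQueue CachedRecord FastIndex object] + [AbstractBlock RemoteStore TinyQueue CachedRecord FastIndex object] + [AbstractBlock]
  take RemoteBlock:  [RemoteBlock TinyQueue CachedRecord FastIndex object] + [AbstractBlock RemoteStore TinyQueue CachedRecord FastIndex object] + [AbstractBlock]
  take AbstractBlock:  [TinyQueue CachedRecord FastIndex object] + [AbstractBlock RemoteStore TinyQueue CachedRecord FastIndex object] + [AbstractBlock]
  take RemoteStore:  [TinyQueue CachedRecord FastIndex object] + [RemoteStore TinyQueue CachedRecord FastIndex object]
  take TinyQueue:  [TinyQueue CachedRecord FastIndex object] + [TinyQueue CachedRecord FastIndex object]
  take CachedRecord:  [CachedRecord FastIndex object] + [CachedRecord FastIndex object]
  take FastIndex:  [FastIndex object] + [FastIndex object]
  take object:  [object] + [object]

[FastQueue, RemoteRecord, FastStore, FancyView, SimpleBlock, RemoteBlock, AbstractBlock, RemoteStore, TinyQueue, CachedRecord, FastIndex, object]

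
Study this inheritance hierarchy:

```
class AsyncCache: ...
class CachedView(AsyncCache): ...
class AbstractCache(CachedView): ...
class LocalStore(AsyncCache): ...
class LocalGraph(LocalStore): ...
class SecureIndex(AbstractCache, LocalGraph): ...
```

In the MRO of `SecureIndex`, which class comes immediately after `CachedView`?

LocalGraph

L[SecureIndex] = SecureIndex + merge(L[AbstractCache], L[LocalGraph], [AbstractCache LocalGraph])
  take AbstractCache:  [AbstractCache CachedView AsyncCache object] + [LocalGraph LocalStore AsyncCache object] + [AbstractCache LocalGraph]
  take CachedView:  [CachedView AsyncCache object] + [LocalGraph LocalStore AsyncCache object] + [LocalGraph]
  take LocalGraph:  [AsyncCache object] + [LocalGraph LocalStore AsyncCache object] + [LocalGraph]
  take LocalStore:  [AsyncCache object] + [LocalStore AsyncCache object]
  take AsyncCache:  [AsyncCache object] + [AsyncCache object]
  take object:  [object] + [object]
MRO: SecureIndex AbstractCache CachedView LocalGraph LocalStore AsyncCache object
CachedView is at position 2; next is LocalGraph.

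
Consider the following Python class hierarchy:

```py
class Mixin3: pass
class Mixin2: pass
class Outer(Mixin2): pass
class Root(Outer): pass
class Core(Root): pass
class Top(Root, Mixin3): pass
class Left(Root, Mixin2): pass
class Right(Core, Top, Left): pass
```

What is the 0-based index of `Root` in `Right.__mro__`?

4

L[Right] = Right + merge(L[Core], L[Top], L[Left], [Core Top Left])
  take Core:  [Core Root Outer Mixin2 object] + [Top Root Outer Mixin2 Mixin3 object] + [Left Root Outer Mixin2 object] + [Core Top Left]
  take Top:  [Root Outer Mixin2 object] + [Top Root Outer Mixin2 Mixin3 object] + [Left Root Outer Mixin2 object] + [Top Left]
  take Left:  [Root Outer Mixin2 object] + [Root Outer Mixin2 Mixin3 object] + [Left Root Outer Mixin2 object] + [Left]
  take Root:  [Root Outer Mixin2 object] + [Root Outer Mixin2 Mixin3 object] + [Root Outer Mixin2 object]
  take Outer:  [Outer Mixin2 object] + [Outer Mixin2 Mixin3 object] + [Outer Mixin2 object]
  take Mixin2:  [Mixin2 object] + [Mixin2 Mixin3 object] + [Mixin2 object]
  take Mixin3:  [object] + [Mixin3 object] + [object]
  take object:  [object] + [object] + [object]
MRO: Right Core Top Left Root Outer Mixin2 Mixin3 object
Root sits at index 4.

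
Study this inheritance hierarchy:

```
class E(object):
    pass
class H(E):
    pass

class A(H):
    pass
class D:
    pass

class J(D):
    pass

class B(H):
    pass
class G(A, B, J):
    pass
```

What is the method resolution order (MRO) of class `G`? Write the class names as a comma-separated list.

G, A, B, H, E, J, D, object

L[G] = G + merge(L[A], L[B], L[J], [A B J])
  take A:  [A H E object] + [B H E object] + [J D object] + [A B J]
  take B:  [H E object] + [B H E object] + [J D object] + [B J]
  take H:  [H E object] + [H E object] + [J D object] + [J]
  take E:  [E object] + [E object] + [J D object] + [J]
  take J:  [object] + [object] + [J D object] + [J]
  take D:  [object] + [object] + [D object]
  take object:  [object] + [object] + [object]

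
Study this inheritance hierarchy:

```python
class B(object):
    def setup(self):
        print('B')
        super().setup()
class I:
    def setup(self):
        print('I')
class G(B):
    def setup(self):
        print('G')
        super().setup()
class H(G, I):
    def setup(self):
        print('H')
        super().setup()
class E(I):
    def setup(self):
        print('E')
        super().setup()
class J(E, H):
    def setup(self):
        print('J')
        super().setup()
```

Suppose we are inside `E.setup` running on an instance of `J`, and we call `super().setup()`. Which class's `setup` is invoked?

L[J] = J + merge(L[E], L[H], [E H])
  take E:  [E I object] + [H G B I object] + [E H]
  take H:  [I object] + [H G B I object] + [H]
  take G:  [I object] + [G B I object]
  take B:  [I object] + [B I object]
  take I:  [I object] + [I object]
  take object:  [object] + [object]
MRO: J E H G B I object
super() in E.setup on a J instance goes to the class after E in J's MRO: H.

H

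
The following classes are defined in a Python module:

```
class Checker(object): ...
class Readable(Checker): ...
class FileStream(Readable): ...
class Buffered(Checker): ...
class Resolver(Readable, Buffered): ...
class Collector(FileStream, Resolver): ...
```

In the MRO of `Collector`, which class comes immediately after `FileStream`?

Resolver

L[Collector] = Collector + merge(L[FileStream], L[Resolver], [FileStream Resolver])
  take FileStream:  [FileStream Readable Checker object] + [Resolver Readable Buffered Checker object] + [FileStream Resolver]
  take Resolver:  [Readable Checker object] + [Resolver Readable Buffered Checker object] + [Resolver]
  take Readable:  [Readable Checker object] + [Readable Buffered Checker object]
  take Buffered:  [Checker object] + [Buffered Checker object]
  take Checker:  [Checker object] + [Checker object]
  take object:  [object] + [object]
MRO: Collector FileStream Resolver Readable Buffered Checker object
FileStream is at position 1; next is Resolver.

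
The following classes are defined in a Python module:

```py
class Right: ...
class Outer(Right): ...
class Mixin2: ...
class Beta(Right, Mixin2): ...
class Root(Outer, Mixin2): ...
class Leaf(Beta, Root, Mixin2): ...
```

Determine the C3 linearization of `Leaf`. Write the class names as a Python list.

[Leaf, Beta, Root, Outer, Right, Mixin2, object]

L[Leaf] = Leaf + merge(L[Beta], L[Root], L[Mixin2], [Beta Root Mixin2])
  take Beta:  [Beta Right Mixin2 object] + [Root Outer Right Mixin2 object] + [Mixin2 object] + [Beta Root Mixin2]
  take Root:  [Right Mixin2 object] + [Root Outer Right Mixin2 object] + [Mixin2 object] + [Root Mixin2]
  take Outer:  [Right Mixin2 object] + [Outer Right Mixin2 object] + [Mixin2 object] + [Mixin2]
  take Right:  [Right Mixin2 object] + [Right Mixin2 object] + [Mixin2 object] + [Mixin2]
  take Mixin2:  [Mixin2 object] + [Mixin2 object] + [Mixin2 object] + [Mixin2]
  take object:  [object] + [object] + [object]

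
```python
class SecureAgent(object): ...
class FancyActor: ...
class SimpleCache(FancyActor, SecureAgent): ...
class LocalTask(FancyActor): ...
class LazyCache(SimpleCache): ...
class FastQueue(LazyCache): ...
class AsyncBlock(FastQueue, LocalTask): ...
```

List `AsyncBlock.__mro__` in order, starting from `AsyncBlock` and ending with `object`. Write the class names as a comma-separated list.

L[AsyncBlock] = AsyncBlock + merge(L[FastQueue], L[LocalTask], [FastQueue LocalTask])
  take FastQueue:  [FastQueue LazyCache SimpleCache FancyActor SecureAgent object] + [LocalTask FancyActor object] + [FastQueue LocalTask]
  take LazyCache:  [LazyCache SimpleCache FancyActor SecureAgent object] + [LocalTask FancyActor object] + [LocalTask]
  take SimpleCache:  [SimpleCache FancyActor SecureAgent object] + [LocalTask FancyActor object] + [LocalTask]
  take LocalTask:  [FancyActor SecureAgent object] + [LocalTask FancyActor object] + [LocalTask]
  take FancyActor:  [FancyActor SecureAgent object] + [FancyActor object]
  take SecureAgent:  [SecureAgent object] + [object]
  take object:  [object] + [object]

AsyncBlock, FastQueue, LazyCache, SimpleCache, LocalTask, FancyActor, SecureAgent, object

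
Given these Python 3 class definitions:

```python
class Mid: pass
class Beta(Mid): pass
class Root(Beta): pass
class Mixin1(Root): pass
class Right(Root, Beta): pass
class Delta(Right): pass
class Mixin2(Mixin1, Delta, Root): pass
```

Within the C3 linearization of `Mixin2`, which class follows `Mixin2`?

L[Mixin2] = Mixin2 + merge(L[Mixin1], L[Delta], L[Root], [Mixin1 Delta Root])
  take Mixin1:  [Mixin1 Root Beta Mid object] + [Delta Right Root Beta Mid object] + [Root Beta Mid object] + [Mixin1 Delta Root]
  take Delta:  [Root Beta Mid object] + [Delta Right Root Beta Mid object] + [Root Beta Mid object] + [Delta Root]
  take Right:  [Root Beta Mid object] + [Right Root Beta Mid object] + [Root Beta Mid object] + [Root]
  take Root:  [Root Beta Mid object] + [Root Beta Mid object] + [Root Beta Mid object] + [Root]
  take Beta:  [Beta Mid object] + [Beta Mid object] + [Beta Mid object]
  take Mid:  [Mid object] + [Mid object] + [Mid object]
  take object:  [object] + [object] + [object]
MRO: Mixin2 Mixin1 Delta Right Root Beta Mid object
Mixin2 is at position 0; next is Mixin1.

Mixin1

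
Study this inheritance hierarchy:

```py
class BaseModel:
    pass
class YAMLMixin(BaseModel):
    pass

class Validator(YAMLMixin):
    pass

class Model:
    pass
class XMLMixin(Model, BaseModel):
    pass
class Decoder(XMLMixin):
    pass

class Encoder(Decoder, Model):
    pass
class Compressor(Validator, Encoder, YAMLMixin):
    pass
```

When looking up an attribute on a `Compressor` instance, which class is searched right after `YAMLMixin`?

L[Compressor] = Compressor + merge(L[Validator], L[Encoder], L[YAMLMixin], [Validator Encoder YAMLMixin])
  take Validator:  [Validator YAMLMixin BaseModel object] + [Encoder Decoder XMLMixin Model BaseModel object] + [YAMLMixin BaseModel object] + [Validator Encoder YAMLMixin]
  take Encoder:  [YAMLMixin BaseModel object] + [Encoder Decoder XMLMixin Model BaseModel object] + [YAMLMixin BaseModel object] + [Encoder YAMLMixin]
  take YAMLMixin:  [YAMLMixin BaseModel object] + [Decoder XMLMixin Model BaseModel object] + [YAMLMixin BaseModel object] + [YAMLMixin]
  take Decoder:  [BaseModel object] + [Decoder XMLMixin Model BaseModel object] + [BaseModel object]
  take XMLMixin:  [BaseModel object] + [XMLMixin Model BaseModel object] + [BaseModel object]
  take Model:  [BaseModel object] + [Model BaseModel object] + [BaseModel object]
  take BaseModel:  [BaseModel object] + [BaseModel object] + [BaseModel object]
  take object:  [object] + [object] + [object]
MRO: Compressor Validator Encoder YAMLMixin Decoder XMLMixin Model BaseModel object
YAMLMixin is at position 3; next is Decoder.

Decoder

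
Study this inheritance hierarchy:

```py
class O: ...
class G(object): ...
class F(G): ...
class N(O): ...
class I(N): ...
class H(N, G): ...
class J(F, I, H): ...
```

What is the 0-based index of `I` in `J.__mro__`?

L[J] = J + merge(L[F], L[I], L[H], [F I H])
  take F:  [F G object] + [I N O object] + [H N O G object] + [F I H]
  take I:  [G object] + [I N O object] + [H N O G object] + [I H]
  take H:  [G object] + [N O object] + [H N O G object] + [H]
  take N:  [G object] + [N O object] + [N O G object]
  take O:  [G object] + [O object] + [O G object]
  take G:  [G object] + [object] + [G object]
  take object:  [object] + [object] + [object]
MRO: J F I H N O G object
I sits at index 2.

2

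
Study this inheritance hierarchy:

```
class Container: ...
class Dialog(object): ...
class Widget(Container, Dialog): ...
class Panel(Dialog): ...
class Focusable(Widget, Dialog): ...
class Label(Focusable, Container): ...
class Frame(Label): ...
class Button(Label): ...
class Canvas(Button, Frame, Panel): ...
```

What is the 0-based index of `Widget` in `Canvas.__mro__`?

L[Canvas] = Canvas + merge(L[Button], L[Frame], L[Panel], [Button Frame Panel])
  take Button:  [Button Label Focusable Widget Container Dialog object] + [Frame Label Focusable Widget Container Dialog object] + [Panel Dialog object] + [Button Frame Panel]
  take Frame:  [Label Focusable Widget Container Dialog object] + [Frame Label Focusable Widget Container Dialog object] + [Panel Dialog object] + [Frame Panel]
  take Label:  [Label Focusable Widget Container Dialog object] + [Label Focusable Widget Container Dialog object] + [Panel Dialog object] + [Panel]
  take Focusable:  [Focusable Widget Container Dialog object] + [Focusable Widget Container Dialog object] + [Panel Dialog object] + [Panel]
  take Widget:  [Widget Container Dialog object] + [Widget Container Dialog object] + [Panel Dialog object] + [Panel]
  take Container:  [Container Dialog object] + [Container Dialog object] + [Panel Dialog object] + [Panel]
  take Panel:  [Dialog object] + [Dialog object] + [Panel Dialog object] + [Panel]
  take Dialog:  [Dialog object] + [Dialog object] + [Dialog object]
  take object:  [object] + [object] + [object]
MRO: Canvas Button Frame Label Focusable Widget Container Panel Dialog object
Widget sits at index 5.

5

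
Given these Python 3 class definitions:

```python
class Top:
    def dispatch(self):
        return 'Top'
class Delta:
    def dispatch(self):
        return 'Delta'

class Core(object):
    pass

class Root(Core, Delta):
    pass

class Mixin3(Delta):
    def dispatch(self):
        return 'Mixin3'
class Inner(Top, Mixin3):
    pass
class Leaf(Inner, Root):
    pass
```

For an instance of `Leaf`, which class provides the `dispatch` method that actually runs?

Top

L[Leaf] = Leaf + merge(L[Inner], L[Root], [Inner Root])
  take Inner:  [Inner Top Mixin3 Delta object] + [Root Core Delta object] + [Inner Root]
  take Top:  [Top Mixin3 Delta object] + [Root Core Delta object] + [Root]
  take Mixin3:  [Mixin3 Delta object] + [Root Core Delta object] + [Root]
  take Root:  [Delta object] + [Root Core Delta object] + [Root]
  take Core:  [Delta object] + [Core Delta object]
  take Delta:  [Delta object] + [Delta object]
  take object:  [object] + [object]
MRO: Leaf Inner Top Mixin3 Root Core Delta object
dispatch is defined in: Delta, Mixin3, Top. First along the MRO is Top.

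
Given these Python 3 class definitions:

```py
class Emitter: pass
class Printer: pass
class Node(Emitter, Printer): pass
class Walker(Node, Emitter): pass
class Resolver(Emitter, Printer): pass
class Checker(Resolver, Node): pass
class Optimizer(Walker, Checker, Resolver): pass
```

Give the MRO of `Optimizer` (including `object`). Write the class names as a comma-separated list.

L[Optimizer] = Optimizer + merge(L[Walker], L[Checker], L[Resolver], [Walker Checker Resolver])
  take Walker:  [Walker Node Emitter Printer object] + [Checker Resolver Node Emitter Printer object] + [Resolver Emitter Printer object] + [Walker Checker Resolver]
  take Checker:  [Node Emitter Printer object] + [Checker Resolver Node Emitter Printer object] + [Resolver Emitter Printer object] + [Checker Resolver]
  take Resolver:  [Node Emitter Printer object] + [Resolver Node Emitter Printer object] + [Resolver Emitter Printer object] + [Resolver]
  take Node:  [Node Emitter Printer object] + [Node Emitter Printer object] + [Emitter Printer object]
  take Emitter:  [Emitter Printer object] + [Emitter Printer object] + [Emitter Printer object]
  take Printer:  [Printer object] + [Printer object] + [Printer object]
  take object:  [object] + [object] + [object]

Optimizer, Walker, Checker, Resolver, Node, Emitter, Printer, object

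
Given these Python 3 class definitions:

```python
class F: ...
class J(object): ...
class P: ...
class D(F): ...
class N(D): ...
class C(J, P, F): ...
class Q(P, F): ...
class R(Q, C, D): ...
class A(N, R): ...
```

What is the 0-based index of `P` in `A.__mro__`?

6

L[A] = A + merge(L[N], L[R], [N R])
  take N:  [N D F object] + [R Q C J P D F object] + [N R]
  take R:  [D F object] + [R Q C J P D F object] + [R]
  take Q:  [D F object] + [Q C J P D F object]
  take C:  [D F object] + [C J P D F object]
  take J:  [D F object] + [J P D F object]
  take P:  [D F object] + [P D F object]
  take D:  [D F object] + [D F object]
  take F:  [F object] + [F object]
  take object:  [object] + [object]
MRO: A N R Q C J P D F object
P sits at index 6.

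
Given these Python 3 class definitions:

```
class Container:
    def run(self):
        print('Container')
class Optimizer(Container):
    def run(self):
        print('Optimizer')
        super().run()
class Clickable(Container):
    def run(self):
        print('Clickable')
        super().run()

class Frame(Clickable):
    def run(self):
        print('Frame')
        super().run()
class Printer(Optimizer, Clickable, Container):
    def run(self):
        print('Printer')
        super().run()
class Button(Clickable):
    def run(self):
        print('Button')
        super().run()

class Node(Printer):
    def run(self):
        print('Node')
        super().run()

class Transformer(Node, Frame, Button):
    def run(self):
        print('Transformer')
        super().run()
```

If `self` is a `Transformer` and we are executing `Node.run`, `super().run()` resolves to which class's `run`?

Printer

L[Transformer] = Transformer + merge(L[Node], L[Frame], L[Button], [Node Frame Button])
  take Node:  [Node Printer Optimizer Clickable Container object] + [Frame Clickable Container object] + [Button Clickable Container object] + [Node Frame Button]
  take Printer:  [Printer Optimizer Clickable Container object] + [Frame Clickable Container object] + [Button Clickable Container object] + [Frame Button]
  take Optimizer:  [Optimizer Clickable Container object] + [Frame Clickable Container object] + [Button Clickable Container object] + [Frame Button]
  take Frame:  [Clickable Container object] + [Frame Clickable Container object] + [Button Clickable Container object] + [Frame Button]
  take Button:  [Clickable Container object] + [Clickable Container object] + [Button Clickable Container object] + [Button]
  take Clickable:  [Clickable Container object] + [Clickable Container object] + [Clickable Container object]
  take Container:  [Container object] + [Container object] + [Container object]
  take object:  [object] + [object] + [object]
MRO: Transformer Node Printer Optimizer Frame Button Clickable Container object
super() in Node.run on a Transformer instance goes to the class after Node in Transformer's MRO: Printer.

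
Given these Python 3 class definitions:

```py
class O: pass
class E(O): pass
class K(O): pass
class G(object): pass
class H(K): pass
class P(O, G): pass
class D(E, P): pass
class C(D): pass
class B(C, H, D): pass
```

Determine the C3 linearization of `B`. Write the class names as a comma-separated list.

L[B] = B + merge(L[C], L[H], L[D], [C H D])
  take C:  [C D E P O G object] + [H K O object] + [D E P O G object] + [C H D]
  take H:  [D E P O G object] + [H K O object] + [D E P O G object] + [H D]
  take D:  [D E P O G object] + [K O object] + [D E P O G object] + [D]
  take E:  [E P O G object] + [K O object] + [E P O G object]
  take P:  [P O G object] + [K O object] + [P O G object]
  take K:  [O G object] + [K O object] + [O G object]
  take O:  [O G object] + [O object] + [O G object]
  take G:  [G object] + [object] + [G object]
  take object:  [object] + [object] + [object]

B, C, H, D, E, P, K, O, G, object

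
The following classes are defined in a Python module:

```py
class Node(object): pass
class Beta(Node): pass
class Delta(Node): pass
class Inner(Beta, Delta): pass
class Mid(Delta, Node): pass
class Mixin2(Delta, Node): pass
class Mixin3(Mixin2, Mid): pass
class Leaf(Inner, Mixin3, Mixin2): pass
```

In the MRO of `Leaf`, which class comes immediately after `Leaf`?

Inner

L[Leaf] = Leaf + merge(L[Inner], L[Mixin3], L[Mixin2], [Inner Mixin3 Mixin2])
  take Inner:  [Inner Beta Delta Node object] + [Mixin3 Mixin2 Mid Delta Node object] + [Mixin2 Delta Node object] + [Inner Mixin3 Mixin2]
  take Beta:  [Beta Delta Node object] + [Mixin3 Mixin2 Mid Delta Node object] + [Mixin2 Delta Node object] + [Mixin3 Mixin2]
  take Mixin3:  [Delta Node object] + [Mixin3 Mixin2 Mid Delta Node object] + [Mixin2 Delta Node object] + [Mixin3 Mixin2]
  take Mixin2:  [Delta Node object] + [Mixin2 Mid Delta Node object] + [Mixin2 Delta Node object] + [Mixin2]
  take Mid:  [Delta Node object] + [Mid Delta Node object] + [Delta Node object]
  take Delta:  [Delta Node object] + [Delta Node object] + [Delta Node object]
  take Node:  [Node object] + [Node object] + [Node object]
  take object:  [object] + [object] + [object]
MRO: Leaf Inner Beta Mixin3 Mixin2 Mid Delta Node object
Leaf is at position 0; next is Inner.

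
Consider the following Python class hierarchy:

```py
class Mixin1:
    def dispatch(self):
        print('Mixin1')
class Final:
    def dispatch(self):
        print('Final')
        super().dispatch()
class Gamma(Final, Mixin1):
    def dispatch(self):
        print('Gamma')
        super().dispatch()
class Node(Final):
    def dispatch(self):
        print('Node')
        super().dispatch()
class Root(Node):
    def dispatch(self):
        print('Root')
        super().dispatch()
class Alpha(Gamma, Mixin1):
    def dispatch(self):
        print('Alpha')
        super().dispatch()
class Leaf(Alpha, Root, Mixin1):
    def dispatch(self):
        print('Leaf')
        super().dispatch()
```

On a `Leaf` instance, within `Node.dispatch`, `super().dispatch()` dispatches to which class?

L[Leaf] = Leaf + merge(L[Alpha], L[Root], L[Mixin1], [Alpha Root Mixin1])
  take Alpha:  [Alpha Gamma Final Mixin1 object] + [Root Node Final object] + [Mixin1 object] + [Alpha Root Mixin1]
  take Gamma:  [Gamma Final Mixin1 object] + [Root Node Final object] + [Mixin1 object] + [Root Mixin1]
  take Root:  [Final Mixin1 object] + [Root Node Final object] + [Mixin1 object] + [Root Mixin1]
  take Node:  [Final Mixin1 object] + [Node Final object] + [Mixin1 object] + [Mixin1]
  take Final:  [Final Mixin1 object] + [Final object] + [Mixin1 object] + [Mixin1]
  take Mixin1:  [Mixin1 object] + [object] + [Mixin1 object] + [Mixin1]
  take object:  [object] + [object] + [object]
MRO: Leaf Alpha Gamma Root Node Final Mixin1 object
super() in Node.dispatch on a Leaf instance goes to the class after Node in Leaf's MRO: Final.

Final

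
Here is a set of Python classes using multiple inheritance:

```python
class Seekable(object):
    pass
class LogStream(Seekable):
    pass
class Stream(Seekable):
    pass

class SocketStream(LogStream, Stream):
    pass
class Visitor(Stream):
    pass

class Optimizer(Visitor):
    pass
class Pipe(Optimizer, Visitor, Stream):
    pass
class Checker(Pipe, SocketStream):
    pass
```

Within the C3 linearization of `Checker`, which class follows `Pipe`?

Optimizer

L[Checker] = Checker + merge(L[Pipe], L[SocketStream], [Pipe SocketStream])
  take Pipe:  [Pipe Optimizer Visitor Stream Seekable object] + [SocketStream LogStream Stream Seekable object] + [Pipe SocketStream]
  take Optimizer:  [Optimizer Visitor Stream Seekable object] + [SocketStream LogStream Stream Seekable object] + [SocketStream]
  take Visitor:  [Visitor Stream Seekable object] + [SocketStream LogStream Stream Seekable object] + [SocketStream]
  take SocketStream:  [Stream Seekable object] + [SocketStream LogStream Stream Seekable object] + [SocketStream]
  take LogStream:  [Stream Seekable object] + [LogStream Stream Seekable object]
  take Stream:  [Stream Seekable object] + [Stream Seekable object]
  take Seekable:  [Seekable object] + [Seekable object]
  take object:  [object] + [object]
MRO: Checker Pipe Optimizer Visitor SocketStream LogStream Stream Seekable object
Pipe is at position 1; next is Optimizer.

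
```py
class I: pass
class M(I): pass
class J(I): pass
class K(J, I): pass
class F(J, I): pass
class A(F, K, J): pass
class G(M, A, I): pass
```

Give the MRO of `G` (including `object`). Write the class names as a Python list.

[G, M, A, F, K, J, I, object]

L[G] = G + merge(L[M], L[A], L[I], [M A I])
  take M:  [M I object] + [A F K J I object] + [I object] + [M A I]
  take A:  [I object] + [A F K J I object] + [I object] + [A I]
  take F:  [I object] + [F K J I object] + [I object] + [I]
  take K:  [I object] + [K J I object] + [I object] + [I]
  take J:  [I object] + [J I object] + [I object] + [I]
  take I:  [I object] + [I object] + [I object] + [I]
  take object:  [object] + [object] + [object]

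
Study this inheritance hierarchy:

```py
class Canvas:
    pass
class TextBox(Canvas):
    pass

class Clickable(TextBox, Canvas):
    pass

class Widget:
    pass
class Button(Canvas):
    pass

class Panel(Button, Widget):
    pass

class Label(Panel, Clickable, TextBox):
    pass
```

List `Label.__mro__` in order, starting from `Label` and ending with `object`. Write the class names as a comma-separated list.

Label, Panel, Button, Clickable, TextBox, Canvas, Widget, object

L[Label] = Label + merge(L[Panel], L[Clickable], L[TextBox], [Panel Clickable TextBox])
  take Panel:  [Panel Button Canvas Widget object] + [Clickable TextBox Canvas object] + [TextBox Canvas object] + [Panel Clickable TextBox]
  take Button:  [Button Canvas Widget object] + [Clickable TextBox Canvas object] + [TextBox Canvas object] + [Clickable TextBox]
  take Clickable:  [Canvas Widget object] + [Clickable TextBox Canvas object] + [TextBox Canvas object] + [Clickable TextBox]
  take TextBox:  [Canvas Widget object] + [TextBox Canvas object] + [TextBox Canvas object] + [TextBox]
  take Canvas:  [Canvas Widget object] + [Canvas object] + [Canvas object]
  take Widget:  [Widget object] + [object] + [object]
  take object:  [object] + [object] + [object]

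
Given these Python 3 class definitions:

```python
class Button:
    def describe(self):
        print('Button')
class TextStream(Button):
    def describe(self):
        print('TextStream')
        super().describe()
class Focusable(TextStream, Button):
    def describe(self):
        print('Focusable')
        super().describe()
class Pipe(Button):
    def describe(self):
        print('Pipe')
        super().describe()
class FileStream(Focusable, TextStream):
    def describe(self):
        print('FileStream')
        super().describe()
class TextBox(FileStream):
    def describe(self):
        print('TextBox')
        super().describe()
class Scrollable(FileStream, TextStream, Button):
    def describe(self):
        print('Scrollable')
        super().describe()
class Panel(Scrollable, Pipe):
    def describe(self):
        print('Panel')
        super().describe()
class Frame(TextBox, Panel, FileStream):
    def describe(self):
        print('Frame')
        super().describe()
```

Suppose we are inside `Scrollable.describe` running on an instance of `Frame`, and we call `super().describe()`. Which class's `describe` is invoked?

L[Frame] = Frame + merge(L[TextBox], L[Panel], L[FileStream], [TextBox Panel FileStream])
  take TextBox:  [TextBox FileStream Focusable TextStream Button object] + [Panel Scrollable FileStream Focusable TextStream Pipe Button object] + [FileStream Focusable TextStream Button object] + [TextBox Panel FileStream]
  take Panel:  [FileStream Focusable TextStream Button object] + [Panel Scrollable FileStream Focusable TextStream Pipe Button object] + [FileStream Focusable TextStream Button object] + [Panel FileStream]
  take Scrollable:  [FileStream Focusable TextStream Button object] + [Scrollable FileStream Focusable TextStream Pipe Button object] + [FileStream Focusable TextStream Button object] + [FileStream]
  take FileStream:  [FileStream Focusable TextStream Button object] + [FileStream Focusable TextStream Pipe Button object] + [FileStream Focusable TextStream Button object] + [FileStream]
  take Focusable:  [Focusable TextStream Button object] + [Focusable TextStream Pipe Button object] + [Focusable TextStream Button object]
  take TextStream:  [TextStream Button object] + [TextStream Pipe Button object] + [TextStream Button object]
  take Pipe:  [Button object] + [Pipe Button object] + [Button object]
  take Button:  [Button object] + [Button object] + [Button object]
  take object:  [object] + [object] + [object]
MRO: Frame TextBox Panel Scrollable FileStream Focusable TextStream Pipe Button object
super() in Scrollable.describe on a Frame instance goes to the class after Scrollable in Frame's MRO: FileStream.

FileStream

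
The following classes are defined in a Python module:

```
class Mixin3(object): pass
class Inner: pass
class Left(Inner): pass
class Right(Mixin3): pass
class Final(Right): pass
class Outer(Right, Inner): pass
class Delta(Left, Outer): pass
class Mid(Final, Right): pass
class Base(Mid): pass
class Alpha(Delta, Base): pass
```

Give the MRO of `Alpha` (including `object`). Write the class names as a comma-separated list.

L[Alpha] = Alpha + merge(L[Delta], L[Base], [Delta Base])
  take Delta:  [Delta Left Outer Right Mixin3 Inner object] + [Base Mid Final Right Mixin3 object] + [Delta Base]
  take Left:  [Left Outer Right Mixin3 Inner object] + [Base Mid Final Right Mixin3 object] + [Base]
  take Outer:  [Outer Right Mixin3 Inner object] + [Base Mid Final Right Mixin3 object] + [Base]
  take Base:  [Right Mixin3 Inner object] + [Base Mid Final Right Mixin3 object] + [Base]
  take Mid:  [Right Mixin3 Inner object] + [Mid Final Right Mixin3 object]
  take Final:  [Right Mixin3 Inner object] + [Final Right Mixin3 object]
  take Right:  [Right Mixin3 Inner object] + [Right Mixin3 object]
  take Mixin3:  [Mixin3 Inner object] + [Mixin3 object]
  take Inner:  [Inner object] + [object]
  take object:  [object] + [object]

Alpha, Delta, Left, Outer, Base, Mid, Final, Right, Mixin3, Inner, object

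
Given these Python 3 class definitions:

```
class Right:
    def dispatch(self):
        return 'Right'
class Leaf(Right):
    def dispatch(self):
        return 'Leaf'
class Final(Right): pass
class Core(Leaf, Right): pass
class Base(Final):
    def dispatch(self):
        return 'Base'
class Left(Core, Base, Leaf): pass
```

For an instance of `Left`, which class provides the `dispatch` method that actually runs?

Base

L[Left] = Left + merge(L[Core], L[Base], L[Leaf], [Core Base Leaf])
  take Core:  [Core Leaf Right object] + [Base Final Right object] + [Leaf Right object] + [Core Base Leaf]
  take Base:  [Leaf Right object] + [Base Final Right object] + [Leaf Right object] + [Base Leaf]
  take Leaf:  [Leaf Right object] + [Final Right object] + [Leaf Right object] + [Leaf]
  take Final:  [Right object] + [Final Right object] + [Right object]
  take Right:  [Right object] + [Right object] + [Right object]
  take object:  [object] + [object] + [object]
MRO: Left Core Base Leaf Final Right object
dispatch is defined in: Base, Leaf, Right. First along the MRO is Base.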